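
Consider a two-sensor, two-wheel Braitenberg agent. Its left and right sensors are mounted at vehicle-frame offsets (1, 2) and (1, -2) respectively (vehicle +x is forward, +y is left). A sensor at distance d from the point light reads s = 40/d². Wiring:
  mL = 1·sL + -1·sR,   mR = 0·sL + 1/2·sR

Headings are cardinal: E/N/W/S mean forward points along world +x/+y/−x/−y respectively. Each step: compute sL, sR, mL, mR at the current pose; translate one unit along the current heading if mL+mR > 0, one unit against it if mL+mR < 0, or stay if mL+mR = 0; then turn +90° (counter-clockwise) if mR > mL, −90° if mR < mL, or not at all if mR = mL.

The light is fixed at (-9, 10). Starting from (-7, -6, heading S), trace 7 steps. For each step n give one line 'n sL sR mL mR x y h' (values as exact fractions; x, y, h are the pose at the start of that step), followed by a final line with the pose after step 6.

0 8/61 40/289 -128/17629 20/289 -7 -6 S
1 20/117 4/37 272/4329 2/37 -7 -7 E
2 40/349 8/65 -192/22685 4/65 -6 -7 S
3 5/34 5/52 45/884 5/104 -6 -8 E
4 40/397 8/73 -256/28981 4/73 -5 -8 S
5 20/157 20/233 1520/36581 10/233 -5 -9 E
6 40/333 40/373 1600/124209 20/373 -4 -9 N
final -4 -8 W

n=0: pose=(-7,-6,S); sL=8/61, sR=40/289; mL=-128/17629, mR=20/289; mL+mR=1092/17629 → advance +1; mR−mL=1348/17629 → turn +1·90°
n=1: pose=(-7,-7,E); sL=20/117, sR=4/37; mL=272/4329, mR=2/37; mL+mR=506/4329 → advance +1; mR−mL=-38/4329 → turn -1·90°
n=2: pose=(-6,-7,S); sL=40/349, sR=8/65; mL=-192/22685, mR=4/65; mL+mR=1204/22685 → advance +1; mR−mL=1588/22685 → turn +1·90°
n=3: pose=(-6,-8,E); sL=5/34, sR=5/52; mL=45/884, mR=5/104; mL+mR=175/1768 → advance +1; mR−mL=-5/1768 → turn -1·90°
n=4: pose=(-5,-8,S); sL=40/397, sR=8/73; mL=-256/28981, mR=4/73; mL+mR=1332/28981 → advance +1; mR−mL=1844/28981 → turn +1·90°
n=5: pose=(-5,-9,E); sL=20/157, sR=20/233; mL=1520/36581, mR=10/233; mL+mR=3090/36581 → advance +1; mR−mL=50/36581 → turn +1·90°
n=6: pose=(-4,-9,N); sL=40/333, sR=40/373; mL=1600/124209, mR=20/373; mL+mR=8260/124209 → advance +1; mR−mL=5060/124209 → turn +1·90°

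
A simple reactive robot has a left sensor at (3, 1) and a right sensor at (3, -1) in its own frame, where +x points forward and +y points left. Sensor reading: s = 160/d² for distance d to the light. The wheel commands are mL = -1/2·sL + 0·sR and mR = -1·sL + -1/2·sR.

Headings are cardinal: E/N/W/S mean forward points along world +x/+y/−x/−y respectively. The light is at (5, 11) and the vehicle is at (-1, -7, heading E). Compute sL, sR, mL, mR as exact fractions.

left sensor world pos  = (2, -6); dL² = 298
right sensor world pos = (2, -8); dR² = 370
sL = 160/298 = 80/149
sR = 160/370 = 16/37
mL = -1/2·sL + 0·sR = -40/149
mR = -1·sL + -1/2·sR = -4152/5513

80/149 16/37 -40/149 -4152/5513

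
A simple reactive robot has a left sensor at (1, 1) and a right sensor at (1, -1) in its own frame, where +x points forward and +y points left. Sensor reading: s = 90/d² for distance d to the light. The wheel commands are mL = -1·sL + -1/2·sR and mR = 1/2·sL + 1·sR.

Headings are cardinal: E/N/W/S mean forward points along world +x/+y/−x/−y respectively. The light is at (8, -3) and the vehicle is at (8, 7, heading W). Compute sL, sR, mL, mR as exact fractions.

45/41 45/61 -7335/5002 6435/5002

left sensor world pos  = (7, 6); dL² = 82
right sensor world pos = (7, 8); dR² = 122
sL = 90/82 = 45/41
sR = 90/122 = 45/61
mL = -1·sL + -1/2·sR = -7335/5002
mR = 1/2·sL + 1·sR = 6435/5002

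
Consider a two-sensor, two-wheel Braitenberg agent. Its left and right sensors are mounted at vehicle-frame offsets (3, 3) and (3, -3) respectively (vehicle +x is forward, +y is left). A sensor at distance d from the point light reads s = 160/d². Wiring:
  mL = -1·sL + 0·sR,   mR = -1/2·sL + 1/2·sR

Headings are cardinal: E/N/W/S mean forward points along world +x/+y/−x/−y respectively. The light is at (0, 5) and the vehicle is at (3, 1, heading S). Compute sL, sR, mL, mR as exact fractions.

32/17 160/49 -32/17 576/833

left sensor world pos  = (6, -2); dL² = 85
right sensor world pos = (0, -2); dR² = 49
sL = 160/85 = 32/17
sR = 160/49 = 160/49
mL = -1·sL + 0·sR = -32/17
mR = -1/2·sL + 1/2·sR = 576/833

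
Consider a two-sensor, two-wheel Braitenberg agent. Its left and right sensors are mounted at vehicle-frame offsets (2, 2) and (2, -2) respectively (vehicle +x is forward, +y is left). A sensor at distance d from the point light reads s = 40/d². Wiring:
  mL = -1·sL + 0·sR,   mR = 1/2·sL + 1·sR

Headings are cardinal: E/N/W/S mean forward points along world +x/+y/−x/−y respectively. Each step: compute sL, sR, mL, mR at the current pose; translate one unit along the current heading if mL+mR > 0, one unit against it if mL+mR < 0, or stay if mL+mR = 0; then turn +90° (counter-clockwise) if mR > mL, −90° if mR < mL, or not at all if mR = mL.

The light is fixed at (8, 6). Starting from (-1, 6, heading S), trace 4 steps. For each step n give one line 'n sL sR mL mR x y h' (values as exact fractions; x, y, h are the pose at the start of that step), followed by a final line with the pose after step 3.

n=0: pose=(-1,6,S); sL=40/53, sR=8/25; mL=-40/53, mR=924/1325; mL+mR=-76/1325 → advance -1; mR−mL=1924/1325 → turn +1·90°
n=1: pose=(-1,7,E); sL=20/29, sR=4/5; mL=-20/29, mR=166/145; mL+mR=66/145 → advance +1; mR−mL=266/145 → turn +1·90°
n=2: pose=(0,7,N); sL=40/109, sR=8/9; mL=-40/109, mR=1052/981; mL+mR=692/981 → advance +1; mR−mL=1412/981 → turn +1·90°
n=3: pose=(0,8,W); sL=2/5, sR=10/29; mL=-2/5, mR=79/145; mL+mR=21/145 → advance +1; mR−mL=137/145 → turn +1·90°

0 40/53 8/25 -40/53 924/1325 -1 6 S
1 20/29 4/5 -20/29 166/145 -1 7 E
2 40/109 8/9 -40/109 1052/981 0 7 N
3 2/5 10/29 -2/5 79/145 0 8 W
final -1 8 S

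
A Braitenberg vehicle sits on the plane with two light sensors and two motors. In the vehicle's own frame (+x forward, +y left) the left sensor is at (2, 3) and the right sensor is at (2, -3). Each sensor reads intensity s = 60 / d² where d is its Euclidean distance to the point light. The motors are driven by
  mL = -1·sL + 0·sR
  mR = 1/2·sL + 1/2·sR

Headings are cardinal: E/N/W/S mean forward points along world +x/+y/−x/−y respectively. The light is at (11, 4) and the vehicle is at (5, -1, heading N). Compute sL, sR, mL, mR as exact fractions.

left sensor world pos  = (2, 1); dL² = 90
right sensor world pos = (8, 1); dR² = 18
sL = 60/90 = 2/3
sR = 60/18 = 10/3
mL = -1·sL + 0·sR = -2/3
mR = 1/2·sL + 1/2·sR = 2

2/3 10/3 -2/3 2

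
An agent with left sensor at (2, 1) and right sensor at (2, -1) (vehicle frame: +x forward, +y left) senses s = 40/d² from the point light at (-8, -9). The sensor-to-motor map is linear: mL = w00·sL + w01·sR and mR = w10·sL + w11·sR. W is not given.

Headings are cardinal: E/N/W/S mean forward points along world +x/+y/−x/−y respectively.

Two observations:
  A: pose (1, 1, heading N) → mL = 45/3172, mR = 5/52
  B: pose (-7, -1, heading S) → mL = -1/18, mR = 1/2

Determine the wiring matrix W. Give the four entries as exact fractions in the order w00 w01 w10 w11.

1/2 -1/2 1/2 0

obs A: pose=(1,1,N) → sL=5/26, sR=10/61, mL=45/3172, mR=5/52
obs B: pose=(-7,-1,S) → sL=1, sR=10/9, mL=-1/18, mR=1/2
sensor matrix S = [[5/26, 10/61], [1, 10/9]]; det S = 355/7137
solve [mL_A; mL_B] = S·[w00; w01] and [mR_A; mR_B] = S·[w10; w11]:
  w00 = 1/2, w01 = -1/2, w10 = 1/2, w11 = 0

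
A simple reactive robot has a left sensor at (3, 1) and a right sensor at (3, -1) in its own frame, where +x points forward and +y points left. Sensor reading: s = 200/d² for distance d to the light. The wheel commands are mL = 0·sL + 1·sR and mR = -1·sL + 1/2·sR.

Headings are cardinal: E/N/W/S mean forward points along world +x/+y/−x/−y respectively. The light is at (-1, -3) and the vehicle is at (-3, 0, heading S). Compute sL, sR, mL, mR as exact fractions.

200 200/9 200/9 -1700/9

left sensor world pos  = (-2, -3); dL² = 1
right sensor world pos = (-4, -3); dR² = 9
sL = 200/1 = 200
sR = 200/9 = 200/9
mL = 0·sL + 1·sR = 200/9
mR = -1·sL + 1/2·sR = -1700/9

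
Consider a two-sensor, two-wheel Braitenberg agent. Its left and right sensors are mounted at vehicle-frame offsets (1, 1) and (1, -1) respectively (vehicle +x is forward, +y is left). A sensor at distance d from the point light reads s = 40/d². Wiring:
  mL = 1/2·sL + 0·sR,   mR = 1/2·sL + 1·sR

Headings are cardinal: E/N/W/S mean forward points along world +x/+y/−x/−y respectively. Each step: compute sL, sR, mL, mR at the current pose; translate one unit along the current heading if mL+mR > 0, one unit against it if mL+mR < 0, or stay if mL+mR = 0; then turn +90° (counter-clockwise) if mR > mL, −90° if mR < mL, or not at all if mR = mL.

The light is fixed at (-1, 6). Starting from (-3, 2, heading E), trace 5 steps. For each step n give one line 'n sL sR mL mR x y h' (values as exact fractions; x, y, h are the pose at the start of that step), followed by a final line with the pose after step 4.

0 4 20/13 2 46/13 -3 2 E
1 40/13 40/9 20/13 700/117 -2 2 N
2 2 5 1 6 -2 3 W
3 40/17 8/5 20/17 236/85 -3 3 S
4 4 20/13 2 46/13 -3 2 E
final -2 2 N

n=0: pose=(-3,2,E); sL=4, sR=20/13; mL=2, mR=46/13; mL+mR=72/13 → advance +1; mR−mL=20/13 → turn +1·90°
n=1: pose=(-2,2,N); sL=40/13, sR=40/9; mL=20/13, mR=700/117; mL+mR=880/117 → advance +1; mR−mL=40/9 → turn +1·90°
n=2: pose=(-2,3,W); sL=2, sR=5; mL=1, mR=6; mL+mR=7 → advance +1; mR−mL=5 → turn +1·90°
n=3: pose=(-3,3,S); sL=40/17, sR=8/5; mL=20/17, mR=236/85; mL+mR=336/85 → advance +1; mR−mL=8/5 → turn +1·90°
n=4: pose=(-3,2,E); sL=4, sR=20/13; mL=2, mR=46/13; mL+mR=72/13 → advance +1; mR−mL=20/13 → turn +1·90°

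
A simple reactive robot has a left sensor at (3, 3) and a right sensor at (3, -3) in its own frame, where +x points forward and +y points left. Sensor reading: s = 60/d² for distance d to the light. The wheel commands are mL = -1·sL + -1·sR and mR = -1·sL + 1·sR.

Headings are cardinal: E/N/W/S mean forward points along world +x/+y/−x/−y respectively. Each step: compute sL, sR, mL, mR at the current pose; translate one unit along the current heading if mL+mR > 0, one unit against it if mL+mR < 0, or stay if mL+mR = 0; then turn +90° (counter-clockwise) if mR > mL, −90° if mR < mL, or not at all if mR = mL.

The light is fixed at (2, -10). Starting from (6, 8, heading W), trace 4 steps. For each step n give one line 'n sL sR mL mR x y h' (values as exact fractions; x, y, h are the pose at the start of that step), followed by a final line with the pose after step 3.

n=0: pose=(6,8,W); sL=30/113, sR=30/221; mL=-10020/24973, mR=-3240/24973; mL+mR=-60/113 → advance -1; mR−mL=60/221 → turn +1·90°
n=1: pose=(7,8,S); sL=60/289, sR=60/229; mL=-31080/66181, mR=3600/66181; mL+mR=-120/289 → advance -1; mR−mL=120/229 → turn +1·90°
n=2: pose=(7,9,E); sL=15/137, sR=3/16; mL=-651/2192, mR=171/2192; mL+mR=-30/137 → advance -1; mR−mL=3/8 → turn +1·90°
n=3: pose=(6,9,N); sL=12/97, sR=60/533; mL=-12216/51701, mR=-576/51701; mL+mR=-24/97 → advance -1; mR−mL=120/533 → turn +1·90°

0 30/113 30/221 -10020/24973 -3240/24973 6 8 W
1 60/289 60/229 -31080/66181 3600/66181 7 8 S
2 15/137 3/16 -651/2192 171/2192 7 9 E
3 12/97 60/533 -12216/51701 -576/51701 6 9 N
final 6 8 W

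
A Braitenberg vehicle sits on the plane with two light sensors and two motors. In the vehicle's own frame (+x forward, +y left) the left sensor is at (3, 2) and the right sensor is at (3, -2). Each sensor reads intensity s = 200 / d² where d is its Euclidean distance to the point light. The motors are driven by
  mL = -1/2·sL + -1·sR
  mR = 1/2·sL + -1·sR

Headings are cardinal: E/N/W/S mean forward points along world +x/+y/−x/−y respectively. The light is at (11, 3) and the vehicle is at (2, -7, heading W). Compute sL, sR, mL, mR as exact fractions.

left sensor world pos  = (-1, -9); dL² = 288
right sensor world pos = (-1, -5); dR² = 208
sL = 200/288 = 25/36
sR = 200/208 = 25/26
mL = -1/2·sL + -1·sR = -1225/936
mR = 1/2·sL + -1·sR = -575/936

25/36 25/26 -1225/936 -575/936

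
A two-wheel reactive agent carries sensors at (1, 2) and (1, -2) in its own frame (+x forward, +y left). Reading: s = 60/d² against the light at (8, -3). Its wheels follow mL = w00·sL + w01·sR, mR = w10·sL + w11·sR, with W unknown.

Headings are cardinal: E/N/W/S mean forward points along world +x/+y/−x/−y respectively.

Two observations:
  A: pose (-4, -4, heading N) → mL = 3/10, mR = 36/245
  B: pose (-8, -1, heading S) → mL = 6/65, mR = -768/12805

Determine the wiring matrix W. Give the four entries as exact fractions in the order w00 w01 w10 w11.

0 1/2 -1/2 1/2

obs A: pose=(-4,-4,N) → sL=15/49, sR=3/5, mL=3/10, mR=36/245
obs B: pose=(-8,-1,S) → sL=60/197, sR=12/65, mL=6/65, mR=-768/12805
sensor matrix S = [[15/49, 3/5], [60/197, 12/65]]; det S = -15840/125489
solve [mL_A; mL_B] = S·[w00; w01] and [mR_A; mR_B] = S·[w10; w11]:
  w00 = 0, w01 = 1/2, w10 = -1/2, w11 = 1/2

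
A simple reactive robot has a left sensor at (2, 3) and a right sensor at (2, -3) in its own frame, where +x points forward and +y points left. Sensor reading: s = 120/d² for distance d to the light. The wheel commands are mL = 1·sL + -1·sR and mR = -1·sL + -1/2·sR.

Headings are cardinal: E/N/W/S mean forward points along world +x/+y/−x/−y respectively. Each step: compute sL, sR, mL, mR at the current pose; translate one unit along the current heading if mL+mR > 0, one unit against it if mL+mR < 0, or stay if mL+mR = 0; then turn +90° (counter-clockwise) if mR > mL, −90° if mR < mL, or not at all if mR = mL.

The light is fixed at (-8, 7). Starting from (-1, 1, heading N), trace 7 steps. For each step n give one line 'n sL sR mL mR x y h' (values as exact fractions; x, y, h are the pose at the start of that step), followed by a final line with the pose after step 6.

0 15/4 30/29 315/116 -495/116 -1 1 N
1 120/97 120/181 10080/17557 -27540/17557 -1 0 E
2 20/27 4/3 -16/27 -38/27 -2 0 S
3 120/97 24/5 -1728/485 -1764/485 -2 1 W
4 15/4 30/29 315/116 -495/116 -1 1 N
5 120/97 120/181 10080/17557 -27540/17557 -1 0 E
6 20/27 4/3 -16/27 -38/27 -2 0 S
final -2 1 W

n=0: pose=(-1,1,N); sL=15/4, sR=30/29; mL=315/116, mR=-495/116; mL+mR=-45/29 → advance -1; mR−mL=-405/58 → turn -1·90°
n=1: pose=(-1,0,E); sL=120/97, sR=120/181; mL=10080/17557, mR=-27540/17557; mL+mR=-180/181 → advance -1; mR−mL=-37620/17557 → turn -1·90°
n=2: pose=(-2,0,S); sL=20/27, sR=4/3; mL=-16/27, mR=-38/27; mL+mR=-2 → advance -1; mR−mL=-22/27 → turn -1·90°
n=3: pose=(-2,1,W); sL=120/97, sR=24/5; mL=-1728/485, mR=-1764/485; mL+mR=-36/5 → advance -1; mR−mL=-36/485 → turn -1·90°
n=4: pose=(-1,1,N); sL=15/4, sR=30/29; mL=315/116, mR=-495/116; mL+mR=-45/29 → advance -1; mR−mL=-405/58 → turn -1·90°
n=5: pose=(-1,0,E); sL=120/97, sR=120/181; mL=10080/17557, mR=-27540/17557; mL+mR=-180/181 → advance -1; mR−mL=-37620/17557 → turn -1·90°
n=6: pose=(-2,0,S); sL=20/27, sR=4/3; mL=-16/27, mR=-38/27; mL+mR=-2 → advance -1; mR−mL=-22/27 → turn -1·90°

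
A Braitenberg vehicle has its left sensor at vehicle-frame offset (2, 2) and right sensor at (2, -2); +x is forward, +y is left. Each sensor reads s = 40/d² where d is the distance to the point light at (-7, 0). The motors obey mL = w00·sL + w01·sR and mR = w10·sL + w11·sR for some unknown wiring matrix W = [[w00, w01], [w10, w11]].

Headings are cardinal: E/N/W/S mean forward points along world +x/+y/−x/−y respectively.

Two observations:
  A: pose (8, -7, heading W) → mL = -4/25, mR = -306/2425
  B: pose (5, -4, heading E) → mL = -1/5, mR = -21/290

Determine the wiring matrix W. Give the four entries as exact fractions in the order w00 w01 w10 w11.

obs A: pose=(8,-7,W) → sL=4/25, sR=20/97, mL=-4/25, mR=-306/2425
obs B: pose=(5,-4,E) → sL=1/5, sR=5/29, mL=-1/5, mR=-21/290
sensor matrix S = [[4/25, 20/97], [1/5, 5/29]]; det S = -192/14065
solve [mL_A; mL_B] = S·[w00; w01] and [mR_A; mR_B] = S·[w10; w11]:
  w00 = -1, w01 = 0, w10 = 1/2, w11 = -1

-1 0 1/2 -1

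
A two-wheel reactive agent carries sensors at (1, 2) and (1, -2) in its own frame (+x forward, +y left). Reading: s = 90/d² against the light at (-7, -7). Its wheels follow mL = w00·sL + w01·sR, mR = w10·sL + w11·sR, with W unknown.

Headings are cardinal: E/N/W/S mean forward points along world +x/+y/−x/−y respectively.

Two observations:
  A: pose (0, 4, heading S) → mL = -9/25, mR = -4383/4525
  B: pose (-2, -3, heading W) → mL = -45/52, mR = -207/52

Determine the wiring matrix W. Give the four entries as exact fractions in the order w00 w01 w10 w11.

0 -1/2 -1/2 -1

obs A: pose=(0,4,S) → sL=90/181, sR=18/25, mL=-9/25, mR=-4383/4525
obs B: pose=(-2,-3,W) → sL=9/2, sR=45/26, mL=-45/52, mR=-207/52
sensor matrix S = [[90/181, 18/25], [9/2, 45/26]]; det S = -139968/58825
solve [mL_A; mL_B] = S·[w00; w01] and [mR_A; mR_B] = S·[w10; w11]:
  w00 = 0, w01 = -1/2, w10 = -1/2, w11 = -1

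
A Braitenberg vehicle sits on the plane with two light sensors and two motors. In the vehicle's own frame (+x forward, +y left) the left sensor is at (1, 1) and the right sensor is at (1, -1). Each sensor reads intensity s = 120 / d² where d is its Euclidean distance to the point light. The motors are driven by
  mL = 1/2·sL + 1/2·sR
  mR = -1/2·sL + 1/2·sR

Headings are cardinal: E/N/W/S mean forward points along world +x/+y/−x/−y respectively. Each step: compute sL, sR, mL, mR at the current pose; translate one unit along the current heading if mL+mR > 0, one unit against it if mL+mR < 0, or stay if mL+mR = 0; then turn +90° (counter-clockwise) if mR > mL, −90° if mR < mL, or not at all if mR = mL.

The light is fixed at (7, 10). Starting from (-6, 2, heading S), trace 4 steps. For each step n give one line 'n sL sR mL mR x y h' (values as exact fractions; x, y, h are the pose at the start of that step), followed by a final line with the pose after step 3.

n=0: pose=(-6,2,S); sL=8/15, sR=120/277; mL=2008/4155, mR=-208/4155; mL+mR=120/277 → advance +1; mR−mL=-8/15 → turn -1·90°
n=1: pose=(-6,1,W); sL=15/37, sR=6/13; mL=417/962, mR=27/962; mL+mR=6/13 → advance +1; mR−mL=-15/37 → turn -1·90°
n=2: pose=(-7,1,N); sL=120/289, sR=120/233; mL=31320/67337, mR=3360/67337; mL+mR=120/233 → advance +1; mR−mL=-120/289 → turn -1·90°
n=3: pose=(-7,2,E); sL=60/109, sR=12/25; mL=1404/2725, mR=-96/2725; mL+mR=12/25 → advance +1; mR−mL=-60/109 → turn -1·90°

0 8/15 120/277 2008/4155 -208/4155 -6 2 S
1 15/37 6/13 417/962 27/962 -6 1 W
2 120/289 120/233 31320/67337 3360/67337 -7 1 N
3 60/109 12/25 1404/2725 -96/2725 -7 2 E
final -6 2 S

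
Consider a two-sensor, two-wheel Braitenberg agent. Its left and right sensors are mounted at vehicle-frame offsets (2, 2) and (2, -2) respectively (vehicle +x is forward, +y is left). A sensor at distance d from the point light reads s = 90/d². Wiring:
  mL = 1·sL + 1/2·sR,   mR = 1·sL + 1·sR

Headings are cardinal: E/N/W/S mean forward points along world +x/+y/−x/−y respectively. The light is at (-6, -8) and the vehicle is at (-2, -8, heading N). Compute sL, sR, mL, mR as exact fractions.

45/4 9/4 99/8 27/2

left sensor world pos  = (-4, -6); dL² = 8
right sensor world pos = (0, -6); dR² = 40
sL = 90/8 = 45/4
sR = 90/40 = 9/4
mL = 1·sL + 1/2·sR = 99/8
mR = 1·sL + 1·sR = 27/2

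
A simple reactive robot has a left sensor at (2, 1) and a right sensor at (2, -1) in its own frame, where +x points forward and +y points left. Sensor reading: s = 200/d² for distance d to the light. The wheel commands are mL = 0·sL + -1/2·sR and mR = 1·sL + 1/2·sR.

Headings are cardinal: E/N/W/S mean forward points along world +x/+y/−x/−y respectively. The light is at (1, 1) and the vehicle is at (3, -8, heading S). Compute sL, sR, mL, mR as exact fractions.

20/13 100/61 -50/61 1870/793

left sensor world pos  = (4, -10); dL² = 130
right sensor world pos = (2, -10); dR² = 122
sL = 200/130 = 20/13
sR = 200/122 = 100/61
mL = 0·sL + -1/2·sR = -50/61
mR = 1·sL + 1/2·sR = 1870/793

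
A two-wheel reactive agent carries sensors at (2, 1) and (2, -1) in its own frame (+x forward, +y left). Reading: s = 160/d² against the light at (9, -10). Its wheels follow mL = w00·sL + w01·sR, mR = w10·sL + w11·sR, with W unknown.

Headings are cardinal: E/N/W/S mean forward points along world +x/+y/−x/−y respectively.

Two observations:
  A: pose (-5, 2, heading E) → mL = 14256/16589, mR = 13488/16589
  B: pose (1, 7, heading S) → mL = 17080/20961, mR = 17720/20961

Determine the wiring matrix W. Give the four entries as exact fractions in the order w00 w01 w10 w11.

obs A: pose=(-5,2,E) → sL=160/313, sR=32/53, mL=14256/16589, mR=13488/16589
obs B: pose=(1,7,S) → sL=80/137, sR=80/153, mL=17080/20961, mR=17720/20961
sensor matrix S = [[160/313, 32/53], [80/137, 80/153]]; det S = -29655040/347722029
solve [mL_A; mL_B] = S·[w00; w01] and [mR_A; mR_B] = S·[w10; w11]:
  w00 = 1/2, w01 = 1, w10 = 1, w11 = 1/2

1/2 1 1 1/2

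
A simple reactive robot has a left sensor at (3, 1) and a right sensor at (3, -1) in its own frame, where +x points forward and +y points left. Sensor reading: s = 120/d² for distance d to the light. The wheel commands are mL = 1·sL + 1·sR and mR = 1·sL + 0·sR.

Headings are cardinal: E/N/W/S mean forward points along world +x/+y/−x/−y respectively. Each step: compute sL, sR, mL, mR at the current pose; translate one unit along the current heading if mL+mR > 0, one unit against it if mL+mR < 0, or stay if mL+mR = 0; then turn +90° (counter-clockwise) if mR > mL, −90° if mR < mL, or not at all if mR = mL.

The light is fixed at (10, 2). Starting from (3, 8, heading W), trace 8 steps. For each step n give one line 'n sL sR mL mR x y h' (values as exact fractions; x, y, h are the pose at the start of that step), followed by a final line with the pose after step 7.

n=0: pose=(3,8,W); sL=24/25, sR=120/149; mL=6576/3725, mR=24/25; mL+mR=10152/3725 → advance +1; mR−mL=-120/149 → turn -1·90°
n=1: pose=(2,8,N); sL=20/27, sR=12/13; mL=584/351, mR=20/27; mL+mR=844/351 → advance +1; mR−mL=-12/13 → turn -1·90°
n=2: pose=(2,9,E); sL=120/89, sR=120/61; mL=18000/5429, mR=120/89; mL+mR=25320/5429 → advance +1; mR−mL=-120/61 → turn -1·90°
n=3: pose=(3,9,S); sL=30/13, sR=3/2; mL=99/26, mR=30/13; mL+mR=159/26 → advance +1; mR−mL=-3/2 → turn -1·90°
n=4: pose=(3,8,W); sL=24/25, sR=120/149; mL=6576/3725, mR=24/25; mL+mR=10152/3725 → advance +1; mR−mL=-120/149 → turn -1·90°
n=5: pose=(2,8,N); sL=20/27, sR=12/13; mL=584/351, mR=20/27; mL+mR=844/351 → advance +1; mR−mL=-12/13 → turn -1·90°
n=6: pose=(2,9,E); sL=120/89, sR=120/61; mL=18000/5429, mR=120/89; mL+mR=25320/5429 → advance +1; mR−mL=-120/61 → turn -1·90°
n=7: pose=(3,9,S); sL=30/13, sR=3/2; mL=99/26, mR=30/13; mL+mR=159/26 → advance +1; mR−mL=-3/2 → turn -1·90°

0 24/25 120/149 6576/3725 24/25 3 8 W
1 20/27 12/13 584/351 20/27 2 8 N
2 120/89 120/61 18000/5429 120/89 2 9 E
3 30/13 3/2 99/26 30/13 3 9 S
4 24/25 120/149 6576/3725 24/25 3 8 W
5 20/27 12/13 584/351 20/27 2 8 N
6 120/89 120/61 18000/5429 120/89 2 9 E
7 30/13 3/2 99/26 30/13 3 9 S
final 3 8 W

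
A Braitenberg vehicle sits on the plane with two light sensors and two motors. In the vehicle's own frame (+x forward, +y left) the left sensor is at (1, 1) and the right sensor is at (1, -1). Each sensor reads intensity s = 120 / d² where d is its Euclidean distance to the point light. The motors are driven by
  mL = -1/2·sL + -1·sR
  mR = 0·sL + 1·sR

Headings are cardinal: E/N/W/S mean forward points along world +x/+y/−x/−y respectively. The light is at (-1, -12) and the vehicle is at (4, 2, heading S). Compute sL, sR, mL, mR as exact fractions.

24/41 24/37 -1428/1517 24/37

left sensor world pos  = (5, 1); dL² = 205
right sensor world pos = (3, 1); dR² = 185
sL = 120/205 = 24/41
sR = 120/185 = 24/37
mL = -1/2·sL + -1·sR = -1428/1517
mR = 0·sL + 1·sR = 24/37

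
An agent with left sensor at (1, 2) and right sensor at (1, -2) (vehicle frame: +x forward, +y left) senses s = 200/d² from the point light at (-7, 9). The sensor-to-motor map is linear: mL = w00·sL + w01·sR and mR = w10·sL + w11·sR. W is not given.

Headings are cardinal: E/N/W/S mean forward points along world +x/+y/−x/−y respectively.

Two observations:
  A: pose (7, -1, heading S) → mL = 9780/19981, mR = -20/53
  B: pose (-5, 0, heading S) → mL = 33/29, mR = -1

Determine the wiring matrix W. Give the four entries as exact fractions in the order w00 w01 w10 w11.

obs A: pose=(7,-1,S) → sL=200/377, sR=40/53, mL=9780/19981, mR=-20/53
obs B: pose=(-5,0,S) → sL=50/29, sR=2, mL=33/29, mR=-1
sensor matrix S = [[200/377, 40/53], [50/29, 2]]; det S = -4800/19981
solve [mL_A; mL_B] = S·[w00; w01] and [mR_A; mR_B] = S·[w10; w11]:
  w00 = -1/2, w01 = 1, w10 = 0, w11 = -1/2

-1/2 1 0 -1/2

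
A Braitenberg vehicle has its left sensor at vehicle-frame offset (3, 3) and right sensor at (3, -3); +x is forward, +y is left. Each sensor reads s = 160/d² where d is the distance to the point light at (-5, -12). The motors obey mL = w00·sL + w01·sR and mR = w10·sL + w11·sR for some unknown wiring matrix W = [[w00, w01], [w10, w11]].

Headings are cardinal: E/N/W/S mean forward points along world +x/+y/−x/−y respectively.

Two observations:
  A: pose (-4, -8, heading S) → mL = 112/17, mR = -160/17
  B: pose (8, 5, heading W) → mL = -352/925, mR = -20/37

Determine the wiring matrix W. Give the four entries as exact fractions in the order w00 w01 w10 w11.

obs A: pose=(-4,-8,S) → sL=160/17, sR=32, mL=112/17, mR=-160/17
obs B: pose=(8,5,W) → sL=20/37, sR=8/25, mL=-352/925, mR=-20/37
sensor matrix S = [[160/17, 32], [20/37, 8/25]]; det S = -44928/3145
solve [mL_A; mL_B] = S·[w00; w01] and [mR_A; mR_B] = S·[w10; w11]:
  w00 = -1, w01 = 1/2, w10 = -1, w11 = 0

-1 1/2 -1 0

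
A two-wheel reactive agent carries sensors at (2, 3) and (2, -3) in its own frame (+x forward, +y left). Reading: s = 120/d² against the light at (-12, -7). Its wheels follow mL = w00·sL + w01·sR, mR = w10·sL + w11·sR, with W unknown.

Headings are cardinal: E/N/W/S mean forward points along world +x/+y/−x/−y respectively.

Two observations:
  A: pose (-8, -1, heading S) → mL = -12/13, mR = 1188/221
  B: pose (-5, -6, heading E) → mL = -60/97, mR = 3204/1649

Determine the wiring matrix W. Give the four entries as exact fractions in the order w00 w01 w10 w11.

-1/2 0 1 1/2

obs A: pose=(-8,-1,S) → sL=24/13, sR=120/17, mL=-12/13, mR=1188/221
obs B: pose=(-5,-6,E) → sL=120/97, sR=24/17, mL=-60/97, mR=3204/1649
sensor matrix S = [[24/13, 120/17], [120/97, 24/17]]; det S = -131328/21437
solve [mL_A; mL_B] = S·[w00; w01] and [mR_A; mR_B] = S·[w10; w11]:
  w00 = -1/2, w01 = 0, w10 = 1, w11 = 1/2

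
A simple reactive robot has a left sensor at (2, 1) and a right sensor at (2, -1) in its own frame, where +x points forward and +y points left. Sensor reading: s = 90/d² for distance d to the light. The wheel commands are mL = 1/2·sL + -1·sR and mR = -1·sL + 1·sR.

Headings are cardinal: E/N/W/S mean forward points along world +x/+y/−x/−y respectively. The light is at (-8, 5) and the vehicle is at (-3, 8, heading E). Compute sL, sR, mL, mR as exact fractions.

left sensor world pos  = (-1, 9); dL² = 65
right sensor world pos = (-1, 7); dR² = 53
sL = 90/65 = 18/13
sR = 90/53 = 90/53
mL = 1/2·sL + -1·sR = -693/689
mR = -1·sL + 1·sR = 216/689

18/13 90/53 -693/689 216/689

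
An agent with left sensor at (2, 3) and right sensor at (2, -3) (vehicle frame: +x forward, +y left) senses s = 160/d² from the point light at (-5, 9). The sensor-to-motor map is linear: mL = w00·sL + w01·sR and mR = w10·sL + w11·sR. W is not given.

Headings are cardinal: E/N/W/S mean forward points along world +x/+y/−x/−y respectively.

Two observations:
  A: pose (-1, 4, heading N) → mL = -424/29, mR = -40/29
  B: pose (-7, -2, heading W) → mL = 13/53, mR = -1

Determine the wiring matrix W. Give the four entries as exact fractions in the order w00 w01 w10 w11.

obs A: pose=(-1,4,N) → sL=16, sR=80/29, mL=-424/29, mR=-40/29
obs B: pose=(-7,-2,W) → sL=40/53, sR=2, mL=13/53, mR=-1
sensor matrix S = [[16, 80/29], [40/53, 2]]; det S = 45984/1537
solve [mL_A; mL_B] = S·[w00; w01] and [mR_A; mR_B] = S·[w10; w11]:
  w00 = -1, w01 = 1/2, w10 = 0, w11 = -1/2

-1 1/2 0 -1/2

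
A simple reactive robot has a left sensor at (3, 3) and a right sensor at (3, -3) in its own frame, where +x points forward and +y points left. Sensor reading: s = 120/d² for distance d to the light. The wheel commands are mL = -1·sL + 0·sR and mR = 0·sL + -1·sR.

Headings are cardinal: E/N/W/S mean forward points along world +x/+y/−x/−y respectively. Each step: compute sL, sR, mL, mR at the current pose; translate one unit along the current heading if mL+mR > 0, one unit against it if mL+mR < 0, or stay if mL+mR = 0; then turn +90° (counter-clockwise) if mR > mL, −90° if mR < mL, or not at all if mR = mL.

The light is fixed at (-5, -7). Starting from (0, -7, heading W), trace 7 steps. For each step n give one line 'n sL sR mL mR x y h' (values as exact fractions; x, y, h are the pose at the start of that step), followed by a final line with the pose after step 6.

0 120/13 120/13 -120/13 -120/13 0 -7 W
1 20/3 20/3 -20/3 -20/3 1 -7 W
2 24/5 24/5 -24/5 -24/5 2 -7 W
3 60/17 60/17 -60/17 -60/17 3 -7 W
4 8/3 8/3 -8/3 -8/3 4 -7 W
5 60/29 60/29 -60/29 -60/29 5 -7 W
6 120/73 120/73 -120/73 -120/73 6 -7 W
final 7 -7 W

n=0: pose=(0,-7,W); sL=120/13, sR=120/13; mL=-120/13, mR=-120/13; mL+mR=-240/13 → advance -1; mR−mL=0 → turn +0·90°
n=1: pose=(1,-7,W); sL=20/3, sR=20/3; mL=-20/3, mR=-20/3; mL+mR=-40/3 → advance -1; mR−mL=0 → turn +0·90°
n=2: pose=(2,-7,W); sL=24/5, sR=24/5; mL=-24/5, mR=-24/5; mL+mR=-48/5 → advance -1; mR−mL=0 → turn +0·90°
n=3: pose=(3,-7,W); sL=60/17, sR=60/17; mL=-60/17, mR=-60/17; mL+mR=-120/17 → advance -1; mR−mL=0 → turn +0·90°
n=4: pose=(4,-7,W); sL=8/3, sR=8/3; mL=-8/3, mR=-8/3; mL+mR=-16/3 → advance -1; mR−mL=0 → turn +0·90°
n=5: pose=(5,-7,W); sL=60/29, sR=60/29; mL=-60/29, mR=-60/29; mL+mR=-120/29 → advance -1; mR−mL=0 → turn +0·90°
n=6: pose=(6,-7,W); sL=120/73, sR=120/73; mL=-120/73, mR=-120/73; mL+mR=-240/73 → advance -1; mR−mL=0 → turn +0·90°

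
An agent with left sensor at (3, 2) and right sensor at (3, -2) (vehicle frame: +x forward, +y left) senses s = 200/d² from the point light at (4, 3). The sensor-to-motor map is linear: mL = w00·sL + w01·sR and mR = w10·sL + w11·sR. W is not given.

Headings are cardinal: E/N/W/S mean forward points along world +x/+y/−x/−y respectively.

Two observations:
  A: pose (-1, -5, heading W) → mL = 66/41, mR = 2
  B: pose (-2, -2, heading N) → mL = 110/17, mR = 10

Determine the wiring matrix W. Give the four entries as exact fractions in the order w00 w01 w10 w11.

obs A: pose=(-1,-5,W) → sL=50/41, sR=2, mL=66/41, mR=2
obs B: pose=(-2,-2,N) → sL=50/17, sR=10, mL=110/17, mR=10
sensor matrix S = [[50/41, 2], [50/17, 10]]; det S = 4400/697
solve [mL_A; mL_B] = S·[w00; w01] and [mR_A; mR_B] = S·[w10; w11]:
  w00 = 1/2, w01 = 1/2, w10 = 0, w11 = 1

1/2 1/2 0 1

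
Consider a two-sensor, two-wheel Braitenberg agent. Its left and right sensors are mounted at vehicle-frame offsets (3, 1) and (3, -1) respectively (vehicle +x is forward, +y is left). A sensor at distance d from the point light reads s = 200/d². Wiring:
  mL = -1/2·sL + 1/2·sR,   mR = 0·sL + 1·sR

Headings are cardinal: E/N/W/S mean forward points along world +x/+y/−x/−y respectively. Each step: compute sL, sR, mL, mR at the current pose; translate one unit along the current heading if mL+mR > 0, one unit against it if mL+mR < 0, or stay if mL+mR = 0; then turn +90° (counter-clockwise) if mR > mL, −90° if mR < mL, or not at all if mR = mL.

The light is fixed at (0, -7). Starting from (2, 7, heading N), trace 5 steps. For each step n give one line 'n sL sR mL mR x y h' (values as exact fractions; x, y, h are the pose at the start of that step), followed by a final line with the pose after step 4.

0 20/29 100/149 -40/4321 100/149 2 7 N
1 200/197 200/257 -6000/50629 200/257 2 8 W
2 50/37 25/18 25/1332 25/18 1 8 S
3 200/241 40/37 1120/8917 40/37 1 7 E
4 20/29 100/149 -40/4321 100/149 2 7 N
final 2 8 W

n=0: pose=(2,7,N); sL=20/29, sR=100/149; mL=-40/4321, mR=100/149; mL+mR=2860/4321 → advance +1; mR−mL=2940/4321 → turn +1·90°
n=1: pose=(2,8,W); sL=200/197, sR=200/257; mL=-6000/50629, mR=200/257; mL+mR=33400/50629 → advance +1; mR−mL=45400/50629 → turn +1·90°
n=2: pose=(1,8,S); sL=50/37, sR=25/18; mL=25/1332, mR=25/18; mL+mR=625/444 → advance +1; mR−mL=1825/1332 → turn +1·90°
n=3: pose=(1,7,E); sL=200/241, sR=40/37; mL=1120/8917, mR=40/37; mL+mR=10760/8917 → advance +1; mR−mL=8520/8917 → turn +1·90°
n=4: pose=(2,7,N); sL=20/29, sR=100/149; mL=-40/4321, mR=100/149; mL+mR=2860/4321 → advance +1; mR−mL=2940/4321 → turn +1·90°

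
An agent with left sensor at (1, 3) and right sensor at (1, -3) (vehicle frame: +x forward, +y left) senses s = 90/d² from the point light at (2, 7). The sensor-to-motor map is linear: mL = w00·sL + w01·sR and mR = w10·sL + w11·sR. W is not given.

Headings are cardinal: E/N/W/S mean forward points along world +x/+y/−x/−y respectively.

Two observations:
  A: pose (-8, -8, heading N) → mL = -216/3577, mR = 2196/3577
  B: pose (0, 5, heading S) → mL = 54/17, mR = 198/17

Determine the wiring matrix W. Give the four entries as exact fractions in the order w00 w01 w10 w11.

1/2 -1/2 1 1

obs A: pose=(-8,-8,N) → sL=18/73, sR=18/49, mL=-216/3577, mR=2196/3577
obs B: pose=(0,5,S) → sL=9, sR=45/17, mL=54/17, mR=198/17
sensor matrix S = [[18/73, 18/49], [9, 45/17]]; det S = -161352/60809
solve [mL_A; mL_B] = S·[w00; w01] and [mR_A; mR_B] = S·[w10; w11]:
  w00 = 1/2, w01 = -1/2, w10 = 1, w11 = 1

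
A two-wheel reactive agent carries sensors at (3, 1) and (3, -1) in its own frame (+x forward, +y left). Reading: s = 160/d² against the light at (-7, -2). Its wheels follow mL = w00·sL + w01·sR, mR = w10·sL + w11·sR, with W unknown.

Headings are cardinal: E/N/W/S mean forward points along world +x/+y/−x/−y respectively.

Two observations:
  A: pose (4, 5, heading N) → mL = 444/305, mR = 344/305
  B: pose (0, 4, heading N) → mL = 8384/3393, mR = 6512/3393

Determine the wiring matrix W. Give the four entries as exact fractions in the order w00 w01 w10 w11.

obs A: pose=(4,5,N) → sL=4/5, sR=40/61, mL=444/305, mR=344/305
obs B: pose=(0,4,N) → sL=160/117, sR=32/29, mL=8384/3393, mR=6512/3393
sensor matrix S = [[4/5, 40/61], [160/117, 32/29]]; det S = -14464/1034865
solve [mL_A; mL_B] = S·[w00; w01] and [mR_A; mR_B] = S·[w10; w11]:
  w00 = 1, w01 = 1, w10 = 1, w11 = 1/2

1 1 1 1/2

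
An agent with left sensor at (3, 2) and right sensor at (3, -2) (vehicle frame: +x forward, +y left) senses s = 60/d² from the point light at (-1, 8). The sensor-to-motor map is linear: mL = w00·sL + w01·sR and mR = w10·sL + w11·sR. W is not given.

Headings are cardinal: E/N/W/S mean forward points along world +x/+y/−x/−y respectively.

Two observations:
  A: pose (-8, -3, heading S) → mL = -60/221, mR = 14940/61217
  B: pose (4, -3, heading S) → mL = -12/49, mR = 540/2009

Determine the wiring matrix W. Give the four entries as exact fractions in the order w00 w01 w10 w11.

-1 0 1/2 1/2

obs A: pose=(-8,-3,S) → sL=60/221, sR=60/277, mL=-60/221, mR=14940/61217
obs B: pose=(4,-3,S) → sL=12/49, sR=12/41, mL=-12/49, mR=540/2009
sensor matrix S = [[60/221, 60/277], [12/49, 12/41]]; det S = 3248640/122984953
solve [mL_A; mL_B] = S·[w00; w01] and [mR_A; mR_B] = S·[w10; w11]:
  w00 = -1, w01 = 0, w10 = 1/2, w11 = 1/2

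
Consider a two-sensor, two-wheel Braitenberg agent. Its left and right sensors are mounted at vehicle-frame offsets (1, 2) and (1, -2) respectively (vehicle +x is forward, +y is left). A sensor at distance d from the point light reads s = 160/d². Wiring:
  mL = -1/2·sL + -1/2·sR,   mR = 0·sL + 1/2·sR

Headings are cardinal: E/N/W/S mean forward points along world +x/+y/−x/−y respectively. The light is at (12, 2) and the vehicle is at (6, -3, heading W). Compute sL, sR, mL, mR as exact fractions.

80/49 80/29 -3120/1421 40/29

left sensor world pos  = (5, -5); dL² = 98
right sensor world pos = (5, -1); dR² = 58
sL = 160/98 = 80/49
sR = 160/58 = 80/29
mL = -1/2·sL + -1/2·sR = -3120/1421
mR = 0·sL + 1/2·sR = 40/29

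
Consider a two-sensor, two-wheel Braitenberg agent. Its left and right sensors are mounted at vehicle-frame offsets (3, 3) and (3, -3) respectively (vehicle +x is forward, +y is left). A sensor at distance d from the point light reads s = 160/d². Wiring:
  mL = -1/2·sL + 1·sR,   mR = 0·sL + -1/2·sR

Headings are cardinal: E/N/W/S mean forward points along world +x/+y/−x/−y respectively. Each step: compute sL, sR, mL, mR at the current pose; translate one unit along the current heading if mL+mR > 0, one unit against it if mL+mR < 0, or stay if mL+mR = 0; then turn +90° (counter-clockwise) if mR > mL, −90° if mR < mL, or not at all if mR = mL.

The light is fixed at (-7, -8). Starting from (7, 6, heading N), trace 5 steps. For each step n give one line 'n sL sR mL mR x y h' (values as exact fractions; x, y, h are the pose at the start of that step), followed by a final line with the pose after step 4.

0 16/41 80/289 968/11849 -40/289 7 6 N
1 32/109 160/389 11216/42401 -80/389 7 5 E
2 20/53 40/61 1510/3233 -20/61 8 5 S
3 32/45 160/369 16/205 -80/369 8 4 W
4 80/197 80/293 4040/57721 -40/293 9 4 N
final 9 3 E

n=0: pose=(7,6,N); sL=16/41, sR=80/289; mL=968/11849, mR=-40/289; mL+mR=-672/11849 → advance -1; mR−mL=-2608/11849 → turn -1·90°
n=1: pose=(7,5,E); sL=32/109, sR=160/389; mL=11216/42401, mR=-80/389; mL+mR=2496/42401 → advance +1; mR−mL=-19936/42401 → turn -1·90°
n=2: pose=(8,5,S); sL=20/53, sR=40/61; mL=1510/3233, mR=-20/61; mL+mR=450/3233 → advance +1; mR−mL=-2570/3233 → turn -1·90°
n=3: pose=(8,4,W); sL=32/45, sR=160/369; mL=16/205, mR=-80/369; mL+mR=-256/1845 → advance -1; mR−mL=-544/1845 → turn -1·90°
n=4: pose=(9,4,N); sL=80/197, sR=80/293; mL=4040/57721, mR=-40/293; mL+mR=-3840/57721 → advance -1; mR−mL=-11920/57721 → turn -1·90°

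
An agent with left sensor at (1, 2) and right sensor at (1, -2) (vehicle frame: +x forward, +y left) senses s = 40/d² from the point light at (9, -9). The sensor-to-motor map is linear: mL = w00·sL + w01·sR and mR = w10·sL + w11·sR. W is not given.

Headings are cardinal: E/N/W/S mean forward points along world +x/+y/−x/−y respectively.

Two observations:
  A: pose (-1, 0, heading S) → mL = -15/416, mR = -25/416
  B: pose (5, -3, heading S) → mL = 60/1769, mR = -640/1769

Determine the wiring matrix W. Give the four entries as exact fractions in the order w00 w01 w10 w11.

obs A: pose=(-1,0,S) → sL=5/16, sR=5/26, mL=-15/416, mR=-25/416
obs B: pose=(5,-3,S) → sL=40/29, sR=40/61, mL=60/1769, mR=-640/1769
sensor matrix S = [[5/16, 5/26], [40/29, 40/61]]; det S = -2775/45994
solve [mL_A; mL_B] = S·[w00; w01] and [mR_A; mR_B] = S·[w10; w11]:
  w00 = 1/2, w01 = -1, w10 = -1/2, w11 = 1/2

1/2 -1 -1/2 1/2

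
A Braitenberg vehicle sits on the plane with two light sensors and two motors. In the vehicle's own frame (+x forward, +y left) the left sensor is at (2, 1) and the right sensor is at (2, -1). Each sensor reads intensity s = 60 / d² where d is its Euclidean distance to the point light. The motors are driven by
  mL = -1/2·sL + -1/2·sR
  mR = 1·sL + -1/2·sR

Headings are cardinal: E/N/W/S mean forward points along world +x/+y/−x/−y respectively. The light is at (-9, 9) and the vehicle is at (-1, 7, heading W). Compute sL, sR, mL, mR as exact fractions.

left sensor world pos  = (-3, 6); dL² = 45
right sensor world pos = (-3, 8); dR² = 37
sL = 60/45 = 4/3
sR = 60/37 = 60/37
mL = -1/2·sL + -1/2·sR = -164/111
mR = 1·sL + -1/2·sR = 58/111

4/3 60/37 -164/111 58/111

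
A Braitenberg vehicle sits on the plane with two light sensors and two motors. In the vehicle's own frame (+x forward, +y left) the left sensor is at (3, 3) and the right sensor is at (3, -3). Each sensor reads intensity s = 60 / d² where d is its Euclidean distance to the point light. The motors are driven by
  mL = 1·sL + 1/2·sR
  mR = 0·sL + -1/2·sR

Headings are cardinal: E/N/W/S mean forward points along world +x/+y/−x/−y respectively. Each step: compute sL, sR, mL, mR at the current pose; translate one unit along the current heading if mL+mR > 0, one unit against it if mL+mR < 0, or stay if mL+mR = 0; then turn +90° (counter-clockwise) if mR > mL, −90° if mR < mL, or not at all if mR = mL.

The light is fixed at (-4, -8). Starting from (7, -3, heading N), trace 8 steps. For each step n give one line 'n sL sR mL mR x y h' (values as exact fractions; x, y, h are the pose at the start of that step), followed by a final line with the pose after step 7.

0 15/32 3/13 243/416 -3/26 7 -3 N
1 60/277 12/41 4122/11357 -6/41 7 -2 E
2 10/39 2/3 23/39 -1/3 8 -2 S
3 12/17 12/29 450/493 -6/29 8 -3 W
4 15/32 3/13 243/416 -3/26 7 -3 N
5 60/277 12/41 4122/11357 -6/41 7 -2 E
6 10/39 2/3 23/39 -1/3 8 -2 S
7 12/17 12/29 450/493 -6/29 8 -3 W
final 7 -3 N

n=0: pose=(7,-3,N); sL=15/32, sR=3/13; mL=243/416, mR=-3/26; mL+mR=15/32 → advance +1; mR−mL=-291/416 → turn -1·90°
n=1: pose=(7,-2,E); sL=60/277, sR=12/41; mL=4122/11357, mR=-6/41; mL+mR=60/277 → advance +1; mR−mL=-5784/11357 → turn -1·90°
n=2: pose=(8,-2,S); sL=10/39, sR=2/3; mL=23/39, mR=-1/3; mL+mR=10/39 → advance +1; mR−mL=-12/13 → turn -1·90°
n=3: pose=(8,-3,W); sL=12/17, sR=12/29; mL=450/493, mR=-6/29; mL+mR=12/17 → advance +1; mR−mL=-552/493 → turn -1·90°
n=4: pose=(7,-3,N); sL=15/32, sR=3/13; mL=243/416, mR=-3/26; mL+mR=15/32 → advance +1; mR−mL=-291/416 → turn -1·90°
n=5: pose=(7,-2,E); sL=60/277, sR=12/41; mL=4122/11357, mR=-6/41; mL+mR=60/277 → advance +1; mR−mL=-5784/11357 → turn -1·90°
n=6: pose=(8,-2,S); sL=10/39, sR=2/3; mL=23/39, mR=-1/3; mL+mR=10/39 → advance +1; mR−mL=-12/13 → turn -1·90°
n=7: pose=(8,-3,W); sL=12/17, sR=12/29; mL=450/493, mR=-6/29; mL+mR=12/17 → advance +1; mR−mL=-552/493 → turn -1·90°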